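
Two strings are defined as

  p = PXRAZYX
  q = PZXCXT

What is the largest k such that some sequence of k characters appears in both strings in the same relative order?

3

Match P (p #1, q #1), X (p #2, q #3), X (p #7, q #5) — 3 characters in the same relative order in both. The LCS DP gives dp[7][6] = 3, so this is optimal.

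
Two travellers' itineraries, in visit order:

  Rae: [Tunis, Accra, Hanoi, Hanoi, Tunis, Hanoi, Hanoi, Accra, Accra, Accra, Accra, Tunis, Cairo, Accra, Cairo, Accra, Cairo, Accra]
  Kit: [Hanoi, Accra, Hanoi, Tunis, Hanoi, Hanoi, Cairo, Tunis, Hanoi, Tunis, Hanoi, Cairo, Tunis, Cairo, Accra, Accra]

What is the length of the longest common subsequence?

10

Match Tunis (Rae #1, Kit #4); then Hanoi (Rae #3, Kit #5); then Hanoi (Rae #4, Kit #6); then Tunis (Rae #5, Kit #8); then Hanoi (Rae #6, Kit #9); then Hanoi (Rae #7, Kit #11); then Tunis (Rae #12, Kit #13); then Cairo (Rae #15, Kit #14); then Accra (Rae #16, Kit #15); then Accra (Rae #18, Kit #16) — 10 stops in the same relative order in both. Since dp[18][16] = 10, nothing longer is possible.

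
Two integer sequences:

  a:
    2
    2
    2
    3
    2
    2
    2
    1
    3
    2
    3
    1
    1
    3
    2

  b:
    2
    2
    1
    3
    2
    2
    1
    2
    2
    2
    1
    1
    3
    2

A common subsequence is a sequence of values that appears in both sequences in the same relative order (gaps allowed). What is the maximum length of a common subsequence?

11

Taking 2 [1,1] → 2 [2,2] → 2 [3,5] → 2 [5,6] → 2 [6,8] → 2 [7,9] → 2 [10,10] → 1 [12,11] → 1 [13,12] → 3 [14,13] → 2 [15,14] gives a common subsequence of length 11. Since dp[15][14] = 11, nothing longer is possible.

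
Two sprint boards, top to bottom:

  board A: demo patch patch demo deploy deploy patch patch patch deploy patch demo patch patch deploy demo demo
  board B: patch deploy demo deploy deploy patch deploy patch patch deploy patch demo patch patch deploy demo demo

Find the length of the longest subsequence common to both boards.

15

Match patch [2,1], then demo [4,3], then deploy [5,4], then deploy [6,5], then patch [7,6], then patch [8,8], then patch [9,9], then deploy [10,10], then patch [11,11], then demo [12,12], then patch [13,13], then patch [14,14], then deploy [15,15], then demo [16,16], then demo [17,17] — 15 tasks in the same relative order in both, and the DP table's final entry dp[17][17] is also 15, so no common subsequence is longer.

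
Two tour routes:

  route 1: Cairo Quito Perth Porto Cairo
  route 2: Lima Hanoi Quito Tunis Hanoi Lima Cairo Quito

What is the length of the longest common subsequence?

Taking Cairo [1,7], Quito [2,8] gives a common subsequence of length 2. dp[5][8] = 2 confirms this is the maximum.

2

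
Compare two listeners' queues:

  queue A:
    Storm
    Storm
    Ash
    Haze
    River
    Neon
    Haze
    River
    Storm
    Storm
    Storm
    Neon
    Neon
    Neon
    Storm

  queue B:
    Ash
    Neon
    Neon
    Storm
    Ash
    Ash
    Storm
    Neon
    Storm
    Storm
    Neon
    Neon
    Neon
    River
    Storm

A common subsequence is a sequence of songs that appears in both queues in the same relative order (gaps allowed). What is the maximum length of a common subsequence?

Match Storm (queue A #1, queue B #4), Storm (queue A #2, queue B #7), Neon (queue A #6, queue B #8), Storm (queue A #10, queue B #9), Storm (queue A #11, queue B #10), Neon (queue A #12, queue B #11), Neon (queue A #13, queue B #12), Neon (queue A #14, queue B #13), Storm (queue A #15, queue B #15) — 9 songs in the same relative order in both. Since dp[15][15] = 9, nothing longer is possible.

9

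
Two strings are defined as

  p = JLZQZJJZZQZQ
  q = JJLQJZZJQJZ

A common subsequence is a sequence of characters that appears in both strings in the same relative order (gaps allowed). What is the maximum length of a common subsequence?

8

Let dp[i][j] be the LCS length of the first i characters of p and the first j characters of q. dp[i][j] = dp[i-1][j-1]+1 when the i-th and j-th characters match, else max(dp[i-1][j], dp[i][j-1]).
    ·  J  J  L  Q  J  Z  Z  J  Q  J  Z
 ·  0  0  0  0  0  0  0  0  0  0  0  0
 J  0  1  1  1  1  1  1  1  1  1  1  1
 L  0  1  1  2  2  2  2  2  2  2  2  2
 Z  0  1  1  2  2  2  3  3  3  3  3  3
 Q  0  1  1  2  3  3  3  3  3  4  4  4
 Z  0  1  1  2  3  3  4  4  4  4  4  5
 J  0  1  2  2  3  4  4  4  5  5  5  5
 J  0  1  2  2  3  4  4  4  5  5  6  6
 Z  0  1  2  2  3  4  5  5  5  5  6  7
 Z  0  1  2  2  3  4  5  6  6  6  6  7
 Q  0  1  2  2  3  4  5  6  6  7  7  7
 Z  0  1  2  2  3  4  5  6  6  7  7  8
 Q  0  1  2  2  3  4  5  6  6  7  7  8
dp[12][11] = 8. One LCS (by backtracking along matches): JLQJZZQZ.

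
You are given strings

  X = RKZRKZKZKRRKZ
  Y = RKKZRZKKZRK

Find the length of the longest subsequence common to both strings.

9

One common subsequence of length 9: R at X[1]=Y[1]; then K at X[2]=Y[3]; then Z at X[3]=Y[4]; then R at X[4]=Y[5]; then K at X[5]=Y[7]; then K at X[7]=Y[8]; then Z at X[8]=Y[9]; then R at X[11]=Y[10]; then K at X[12]=Y[11], and the DP table's final entry dp[13][11] is also 9, so no common subsequence is longer.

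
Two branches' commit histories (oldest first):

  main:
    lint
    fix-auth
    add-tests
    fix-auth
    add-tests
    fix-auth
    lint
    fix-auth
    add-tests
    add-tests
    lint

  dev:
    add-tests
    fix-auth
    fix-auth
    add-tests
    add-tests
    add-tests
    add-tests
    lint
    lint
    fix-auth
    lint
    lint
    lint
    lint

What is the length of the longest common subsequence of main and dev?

6

Pick fix-auth at main[2]=dev[3], add-tests at main[3]=dev[6], add-tests at main[5]=dev[7], fix-auth at main[6]=dev[10], lint at main[7]=dev[13], lint at main[11]=dev[14]; all 6 commits appear in both, in order. Since dp[11][14] = 6, nothing longer is possible.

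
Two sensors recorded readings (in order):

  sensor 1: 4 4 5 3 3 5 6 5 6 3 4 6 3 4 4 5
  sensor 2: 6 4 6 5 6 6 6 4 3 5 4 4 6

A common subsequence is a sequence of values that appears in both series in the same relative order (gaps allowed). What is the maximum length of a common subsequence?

Pick 4 [1,2] → 5 [3,4] → 6 [7,6] → 6 [9,7] → 4 [11,8] → 3 [13,9] → 4 [14,11] → 4 [15,12]; all 8 values appear in both, in order. Since dp[16][13] = 8, nothing longer is possible.

8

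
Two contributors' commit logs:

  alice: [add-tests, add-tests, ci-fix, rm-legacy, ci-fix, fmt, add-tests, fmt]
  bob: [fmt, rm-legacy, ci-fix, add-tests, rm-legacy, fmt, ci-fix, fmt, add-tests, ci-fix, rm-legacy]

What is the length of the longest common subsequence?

5

One common subsequence of length 5: add-tests at alice[2]=bob[4]; then rm-legacy at alice[4]=bob[5]; then ci-fix at alice[5]=bob[7]; then fmt at alice[6]=bob[8]; then add-tests at alice[7]=bob[9]. The LCS DP gives dp[8][11] = 5, so this is optimal.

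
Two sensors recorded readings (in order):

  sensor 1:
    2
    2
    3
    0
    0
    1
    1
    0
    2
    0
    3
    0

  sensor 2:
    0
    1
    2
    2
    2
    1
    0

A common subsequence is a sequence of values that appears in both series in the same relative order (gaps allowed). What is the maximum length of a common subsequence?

4

Let dp[i][j] be the LCS length of the first i values of sensor 1 and the first j values of sensor 2. dp[i][j] = dp[i-1][j-1]+1 when the i-th and j-th values match, else max(dp[i-1][j], dp[i][j-1]).
    ·  0  1  2  2  2  1  0
 ·  0  0  0  0  0  0  0  0
 2  0  0  0  1  1  1  1  1
 2  0  0  0  1  2  2  2  2
 3  0  0  0  1  2  2  2  2
 0  0  1  1  1  2  2  2  3
 0  0  1  1  1  2  2  2  3
 1  0  1  2  2  2  2  3  3
 1  0  1  2  2  2  2  3  3
 0  0  1  2  2  2  2  3  4
 2  0  1  2  3  3  3  3  4
 0  0  1  2  3  3  3  3  4
 3  0  1  2  3  3  3  3  4
 0  0  1  2  3  3  3  3  4
dp[12][7] = 4. One LCS (by backtracking along matches): 2, 2, 1, 0.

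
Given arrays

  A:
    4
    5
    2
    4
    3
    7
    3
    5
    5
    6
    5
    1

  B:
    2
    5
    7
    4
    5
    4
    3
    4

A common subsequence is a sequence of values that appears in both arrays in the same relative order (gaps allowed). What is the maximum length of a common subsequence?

Pick 4 at A[1]=B[4] → 5 at A[2]=B[5] → 4 at A[4]=B[6] → 3 at A[5]=B[7]; all 4 values appear in both, in order. The LCS DP gives dp[12][8] = 4, so this is optimal.

4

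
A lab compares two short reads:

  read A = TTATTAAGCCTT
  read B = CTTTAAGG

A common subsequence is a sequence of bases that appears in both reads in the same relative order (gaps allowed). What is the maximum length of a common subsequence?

Match T at read A[2]=read B[2], then T at read A[4]=read B[3], then T at read A[5]=read B[4], then A at read A[6]=read B[5], then A at read A[7]=read B[6], then G at read A[8]=read B[8] — 6 bases in the same relative order in both, and the DP table's final entry dp[12][8] is also 6, so no common subsequence is longer.

6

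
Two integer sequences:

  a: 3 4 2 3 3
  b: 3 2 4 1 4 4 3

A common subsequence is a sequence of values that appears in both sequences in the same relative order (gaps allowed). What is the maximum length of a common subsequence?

3

Let dp[i][j] be the LCS length of the first i values of a and the first j values of b. dp[i][j] = dp[i-1][j-1]+1 when the i-th and j-th values match, else max(dp[i-1][j], dp[i][j-1]).
    ·  3  2  4  1  4  4  3
 ·  0  0  0  0  0  0  0  0
 3  0  1  1  1  1  1  1  1
 4  0  1  1  2  2  2  2  2
 2  0  1  2  2  2  2  2  2
 3  0  1  2  2  2  2  2  3
 3  0  1  2  2  2  2  2  3
dp[5][7] = 3. One LCS (by backtracking along matches): 3, 4, 3.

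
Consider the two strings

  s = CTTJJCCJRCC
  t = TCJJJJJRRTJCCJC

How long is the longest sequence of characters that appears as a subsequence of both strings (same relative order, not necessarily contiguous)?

7

Taking C (s #1, t #2); then T (s #3, t #10); then J (s #5, t #11); then C (s #6, t #12); then C (s #7, t #13); then J (s #8, t #14); then C (s #11, t #15) gives a common subsequence of length 7. Since dp[11][15] = 7, nothing longer is possible.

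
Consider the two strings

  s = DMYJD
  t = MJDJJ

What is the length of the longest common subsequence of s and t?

Taking M at s[2]=t[1]; then J at s[4]=t[2]; then D at s[5]=t[3] gives a common subsequence of length 3, and the DP table's final entry dp[5][5] is also 3, so no common subsequence is longer.

3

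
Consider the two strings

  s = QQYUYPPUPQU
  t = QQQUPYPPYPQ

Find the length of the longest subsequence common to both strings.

8

Let dp[i][j] be the LCS length of the first i characters of s and the first j characters of t. dp[i][j] = dp[i-1][j-1]+1 when the i-th and j-th characters match, else max(dp[i-1][j], dp[i][j-1]).
    ·  Q  Q  Q  U  P  Y  P  P  Y  P  Q
 ·  0  0  0  0  0  0  0  0  0  0  0  0
 Q  0  1  1  1  1  1  1  1  1  1  1  1
 Q  0  1  2  2  2  2  2  2  2  2  2  2
 Y  0  1  2  2  2  2  3  3  3  3  3  3
 U  0  1  2  2  3  3  3  3  3  3  3  3
 Y  0  1  2  2  3  3  4  4  4  4  4  4
 P  0  1  2  2  3  4  4  5  5  5  5  5
 P  0  1  2  2  3  4  4  5  6  6  6  6
 U  0  1  2  2  3  4  4  5  6  6  6  6
 P  0  1  2  2  3  4  4  5  6  6  7  7
 Q  0  1  2  3  3  4  4  5  6  6  7  8
 U  0  1  2  3  4  4  4  5  6  6  7  8
dp[11][11] = 8. One LCS (by backtracking along matches): QQUYPPPQ.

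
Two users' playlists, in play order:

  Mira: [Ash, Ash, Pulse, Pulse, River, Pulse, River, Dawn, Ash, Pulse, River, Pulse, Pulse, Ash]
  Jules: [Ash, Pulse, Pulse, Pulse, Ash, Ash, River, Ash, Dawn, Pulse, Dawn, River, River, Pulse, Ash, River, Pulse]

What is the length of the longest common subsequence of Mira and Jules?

10

Taking Ash at Mira[2]=Jules[1] → Pulse at Mira[3]=Jules[2] → Pulse at Mira[4]=Jules[3] → Pulse at Mira[6]=Jules[4] → River at Mira[7]=Jules[7] → Dawn at Mira[8]=Jules[9] → Pulse at Mira[10]=Jules[10] → River at Mira[11]=Jules[13] → Pulse at Mira[12]=Jules[14] → Pulse at Mira[13]=Jules[17] gives a common subsequence of length 10. Since dp[14][17] = 10, nothing longer is possible.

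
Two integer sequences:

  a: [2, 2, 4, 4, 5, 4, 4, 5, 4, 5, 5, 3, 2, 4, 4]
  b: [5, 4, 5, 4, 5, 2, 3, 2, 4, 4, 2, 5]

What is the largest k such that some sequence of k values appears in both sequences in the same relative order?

9

Taking 5 [5,1], then 4 [7,2], then 5 [8,3], then 4 [9,4], then 5 [10,5], then 3 [12,7], then 2 [13,8], then 4 [14,9], then 4 [15,10] gives a common subsequence of length 9. The LCS DP gives dp[15][12] = 9, so this is optimal.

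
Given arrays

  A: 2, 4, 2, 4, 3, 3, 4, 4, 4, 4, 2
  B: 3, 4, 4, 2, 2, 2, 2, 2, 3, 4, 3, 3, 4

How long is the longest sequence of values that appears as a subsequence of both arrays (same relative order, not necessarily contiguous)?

6

Pick 2 (A #1, B #7), then 2 (A #3, B #8), then 4 (A #4, B #10), then 3 (A #5, B #11), then 3 (A #6, B #12), then 4 (A #10, B #13); all 6 values appear in both, in order. The LCS DP gives dp[11][13] = 6, so this is optimal.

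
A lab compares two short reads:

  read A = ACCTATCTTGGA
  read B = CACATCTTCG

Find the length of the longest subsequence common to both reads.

Pick A at read A[1]=read B[2] → C at read A[3]=read B[3] → A at read A[5]=read B[4] → T at read A[6]=read B[5] → C at read A[7]=read B[6] → T at read A[8]=read B[7] → T at read A[9]=read B[8] → G at read A[11]=read B[10]; all 8 bases appear in both, in order. dp[12][10] = 8 confirms this is the maximum.

8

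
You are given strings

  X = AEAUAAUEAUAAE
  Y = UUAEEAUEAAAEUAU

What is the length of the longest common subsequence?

9

Match A (X #1, Y #3) → E (X #2, Y #5) → A (X #3, Y #6) → U (X #4, Y #7) → A (X #5, Y #10) → A (X #6, Y #11) → U (X #7, Y #13) → A (X #9, Y #14) → U (X #10, Y #15) — 9 characters in the same relative order in both. The LCS DP gives dp[13][15] = 9, so this is optimal.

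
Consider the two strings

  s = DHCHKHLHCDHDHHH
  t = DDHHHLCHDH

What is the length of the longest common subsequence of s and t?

Let dp[i][j] be the LCS length of the first i characters of s and the first j characters of t. dp[i][j] = dp[i-1][j-1]+1 when the i-th and j-th characters match, else max(dp[i-1][j], dp[i][j-1]).
    ·  D  D  H  H  H  L  C  H  D  H
 ·  0  0  0  0  0  0  0  0  0  0  0
 D  0  1  1  1  1  1  1  1  1  1  1
 H  0  1  1  2  2  2  2  2  2  2  2
 C  0  1  1  2  2  2  2  3  3  3  3
 H  0  1  1  2  3  3  3  3  4  4  4
 K  0  1  1  2  3  3  3  3  4  4  4
 H  0  1  1  2  3  4  4  4  4  4  5
 L  0  1  1  2  3  4  5  5  5  5  5
 H  0  1  1  2  3  4  5  5  6  6  6
 C  0  1  1  2  3  4  5  6  6  6  6
 D  0  1  2  2  3  4  5  6  6  7  7
 H  0  1  2  3  3  4  5  6  7  7  8
 D  0  1  2  3  3  4  5  6  7  8  8
 H  0  1  2  3  4  4  5  6  7  8  9
 H  0  1  2  3  4  5  5  6  7  8  9
 H  0  1  2  3  4  5  5  6  7  8  9
dp[15][10] = 9. One LCS (by backtracking along matches): DHHHLCHDH.

9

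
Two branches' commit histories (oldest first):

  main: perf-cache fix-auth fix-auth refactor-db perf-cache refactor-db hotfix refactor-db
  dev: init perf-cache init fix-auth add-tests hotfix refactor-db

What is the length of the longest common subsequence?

4

Pick perf-cache (main #1, dev #2), then fix-auth (main #2, dev #4), then hotfix (main #7, dev #6), then refactor-db (main #8, dev #7); all 4 commits appear in both, in order. The LCS DP gives dp[8][7] = 4, so this is optimal.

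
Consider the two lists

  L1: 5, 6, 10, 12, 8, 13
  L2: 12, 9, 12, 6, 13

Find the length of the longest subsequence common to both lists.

2

Pick 6 (L1 #2, L2 #4) → 13 (L1 #6, L2 #5); all 2 values appear in both, in order. dp[6][5] = 2 confirms this is the maximum.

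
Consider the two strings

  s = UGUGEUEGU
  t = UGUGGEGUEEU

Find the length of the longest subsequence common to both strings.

8

Let dp[i][j] be the LCS length of the first i characters of s and the first j characters of t. dp[i][j] = dp[i-1][j-1]+1 when the i-th and j-th characters match, else max(dp[i-1][j], dp[i][j-1]).
    ·  U  G  U  G  G  E  G  U  E  E  U
 ·  0  0  0  0  0  0  0  0  0  0  0  0
 U  0  1  1  1  1  1  1  1  1  1  1  1
 G  0  1  2  2  2  2  2  2  2  2  2  2
 U  0  1  2  3  3  3  3  3  3  3  3  3
 G  0  1  2  3  4  4  4  4  4  4  4  4
 E  0  1  2  3  4  4  5  5  5  5  5  5
 U  0  1  2  3  4  4  5  5  6  6  6  6
 E  0  1  2  3  4  4  5  5  6  7  7  7
 G  0  1  2  3  4  5  5  6  6  7  7  7
 U  0  1  2  3  4  5  5  6  7  7  7  8
dp[9][11] = 8. One LCS (by backtracking along matches): UGUGEUEU.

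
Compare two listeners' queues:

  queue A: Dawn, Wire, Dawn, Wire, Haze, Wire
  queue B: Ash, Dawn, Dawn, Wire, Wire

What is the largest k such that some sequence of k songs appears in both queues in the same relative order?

4

Pick Dawn (queue A #1, queue B #2), then Dawn (queue A #3, queue B #3), then Wire (queue A #4, queue B #4), then Wire (queue A #6, queue B #5); all 4 songs appear in both, in order. The LCS DP gives dp[6][5] = 4, so this is optimal.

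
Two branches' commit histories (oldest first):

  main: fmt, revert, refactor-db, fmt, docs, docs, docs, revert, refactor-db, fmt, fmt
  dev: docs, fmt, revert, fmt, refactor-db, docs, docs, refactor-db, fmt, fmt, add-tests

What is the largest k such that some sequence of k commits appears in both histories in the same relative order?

8

Taking fmt [1,2], revert [2,3], refactor-db [3,5], docs [6,6], docs [7,7], refactor-db [9,8], fmt [10,9], fmt [11,10] gives a common subsequence of length 8. dp[11][11] = 8 confirms this is the maximum.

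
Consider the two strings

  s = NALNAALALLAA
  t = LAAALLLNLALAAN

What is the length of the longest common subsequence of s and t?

8

Match A [2,4] → L [3,7] → N [4,8] → L [7,9] → A [8,10] → L [10,11] → A [11,12] → A [12,13] — 8 characters in the same relative order in both. The LCS DP gives dp[12][14] = 8, so this is optimal.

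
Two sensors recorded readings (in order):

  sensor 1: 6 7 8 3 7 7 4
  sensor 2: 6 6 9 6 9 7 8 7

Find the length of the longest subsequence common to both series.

Let dp[i][j] be the LCS length of the first i values of sensor 1 and the first j values of sensor 2. dp[i][j] = dp[i-1][j-1]+1 when the i-th and j-th values match, else max(dp[i-1][j], dp[i][j-1]).
    ·  6  6  9  6  9  7  8  7
 ·  0  0  0  0  0  0  0  0  0
 6  0  1  1  1  1  1  1  1  1
 7  0  1  1  1  1  1  2  2  2
 8  0  1  1  1  1  1  2  3  3
 3  0  1  1  1  1  1  2  3  3
 7  0  1  1  1  1  1  2  3  4
 7  0  1  1  1  1  1  2  3  4
 4  0  1  1  1  1  1  2  3  4
dp[7][8] = 4. One LCS (by backtracking along matches): 6, 7, 8, 7.

4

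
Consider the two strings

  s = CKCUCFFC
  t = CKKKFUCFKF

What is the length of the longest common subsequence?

Let dp[i][j] be the LCS length of the first i characters of s and the first j characters of t. dp[i][j] = dp[i-1][j-1]+1 when the i-th and j-th characters match, else max(dp[i-1][j], dp[i][j-1]).
    ·  C  K  K  K  F  U  C  F  K  F
 ·  0  0  0  0  0  0  0  0  0  0  0
 C  0  1  1  1  1  1  1  1  1  1  1
 K  0  1  2  2  2  2  2  2  2  2  2
 C  0  1  2  2  2  2  2  3  3  3  3
 U  0  1  2  2  2  2  3  3  3  3  3
 C  0  1  2  2  2  2  3  4  4  4  4
 F  0  1  2  2  2  3  3  4  5  5  5
 F  0  1  2  2  2  3  3  4  5  5  6
 C  0  1  2  2  2  3  3  4  5  5  6
dp[8][10] = 6. One LCS (by backtracking along matches): CKUCFF.

6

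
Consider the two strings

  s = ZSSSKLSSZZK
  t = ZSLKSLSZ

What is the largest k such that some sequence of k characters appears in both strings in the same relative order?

Pick Z at s[1]=t[1], then S at s[2]=t[2], then S at s[4]=t[5], then L at s[6]=t[6], then S at s[8]=t[7], then Z at s[10]=t[8]; all 6 characters appear in both, in order, and the DP table's final entry dp[11][8] is also 6, so no common subsequence is longer.

6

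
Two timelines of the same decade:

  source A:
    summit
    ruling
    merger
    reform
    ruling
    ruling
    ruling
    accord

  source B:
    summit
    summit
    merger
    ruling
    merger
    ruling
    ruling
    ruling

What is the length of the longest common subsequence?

One common subsequence of length 6: summit [1,2], then ruling [2,4], then merger [3,5], then ruling [5,6], then ruling [6,7], then ruling [7,8]. Since dp[8][8] = 6, nothing longer is possible.

6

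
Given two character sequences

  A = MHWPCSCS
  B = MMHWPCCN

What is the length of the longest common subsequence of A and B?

6

One common subsequence of length 6: M [1,2], H [2,3], W [3,4], P [4,5], C [5,6], C [7,7]. dp[8][8] = 6 confirms this is the maximum.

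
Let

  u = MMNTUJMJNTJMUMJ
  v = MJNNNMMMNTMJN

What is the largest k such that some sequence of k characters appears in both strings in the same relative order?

7

Match M (u #1, v #7), M (u #2, v #8), N (u #3, v #9), T (u #4, v #10), M (u #7, v #11), J (u #8, v #12), N (u #9, v #13) — 7 characters in the same relative order in both, and the DP table's final entry dp[15][13] is also 7, so no common subsequence is longer.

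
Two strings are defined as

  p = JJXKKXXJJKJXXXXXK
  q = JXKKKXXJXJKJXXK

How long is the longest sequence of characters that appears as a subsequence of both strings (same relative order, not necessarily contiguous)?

One common subsequence of length 13: J [2,1], then X [3,2], then K [4,4], then K [5,5], then X [6,6], then X [7,7], then J [8,8], then J [9,10], then K [10,11], then J [11,12], then X [15,13], then X [16,14], then K [17,15]. dp[17][15] = 13 confirms this is the maximum.

13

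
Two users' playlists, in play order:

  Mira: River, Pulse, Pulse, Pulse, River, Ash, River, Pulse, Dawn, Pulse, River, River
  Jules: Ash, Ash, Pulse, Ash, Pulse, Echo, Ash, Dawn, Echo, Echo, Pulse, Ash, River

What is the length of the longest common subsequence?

Pick Pulse [2,3], then Pulse [3,5], then Ash [6,7], then Dawn [9,8], then Pulse [10,11], then River [12,13]; all 6 songs appear in both, in order. The LCS DP gives dp[12][13] = 6, so this is optimal.

6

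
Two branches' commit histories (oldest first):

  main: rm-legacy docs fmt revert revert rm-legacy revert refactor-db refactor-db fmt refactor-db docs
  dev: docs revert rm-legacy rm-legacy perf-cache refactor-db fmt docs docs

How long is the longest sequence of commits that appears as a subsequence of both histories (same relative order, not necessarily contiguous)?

6

Pick docs (main #2, dev #1), then revert (main #4, dev #2), then rm-legacy (main #6, dev #4), then refactor-db (main #9, dev #6), then fmt (main #10, dev #7), then docs (main #12, dev #9); all 6 commits appear in both, in order. Since dp[12][9] = 6, nothing longer is possible.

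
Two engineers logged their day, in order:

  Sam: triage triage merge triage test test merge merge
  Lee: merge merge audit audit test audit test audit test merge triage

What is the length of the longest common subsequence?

Taking merge (Sam #3, Lee #2), test (Sam #5, Lee #7), test (Sam #6, Lee #9), merge (Sam #7, Lee #10) gives a common subsequence of length 4. dp[8][11] = 4 confirms this is the maximum.

4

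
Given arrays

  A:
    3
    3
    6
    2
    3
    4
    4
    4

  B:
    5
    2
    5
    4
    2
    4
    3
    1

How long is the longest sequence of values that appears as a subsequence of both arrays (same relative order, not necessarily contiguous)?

3

Let dp[i][j] be the LCS length of the first i values of A and the first j values of B. dp[i][j] = dp[i-1][j-1]+1 when the i-th and j-th values match, else max(dp[i-1][j], dp[i][j-1]).
    ·  5  2  5  4  2  4  3  1
 ·  0  0  0  0  0  0  0  0  0
 3  0  0  0  0  0  0  0  1  1
 3  0  0  0  0  0  0  0  1  1
 6  0  0  0  0  0  0  0  1  1
 2  0  0  1  1  1  1  1  1  1
 3  0  0  1  1  1  1  1  2  2
 4  0  0  1  1  2  2  2  2  2
 4  0  0  1  1  2  2  3  3  3
 4  0  0  1  1  2  2  3  3  3
dp[8][8] = 3. One LCS (by backtracking along matches): 2, 4, 4.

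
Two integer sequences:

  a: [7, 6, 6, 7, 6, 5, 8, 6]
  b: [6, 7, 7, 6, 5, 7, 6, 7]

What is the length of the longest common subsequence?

Let dp[i][j] be the LCS length of the first i values of a and the first j values of b. dp[i][j] = dp[i-1][j-1]+1 when the i-th and j-th values match, else max(dp[i-1][j], dp[i][j-1]).
    ·  6  7  7  6  5  7  6  7
 ·  0  0  0  0  0  0  0  0  0
 7  0  0  1  1  1  1  1  1  1
 6  0  1  1  1  2  2  2  2  2
 6  0  1  1  1  2  2  2  3  3
 7  0  1  2  2  2  2  3  3  4
 6  0  1  2  2  3  3  3  4  4
 5  0  1  2  2  3  4  4  4  4
 8  0  1  2  2  3  4  4  4  4
 6  0  1  2  2  3  4  4  5  5
dp[8][8] = 5. One LCS (by backtracking along matches): 7, 7, 6, 5, 6.

5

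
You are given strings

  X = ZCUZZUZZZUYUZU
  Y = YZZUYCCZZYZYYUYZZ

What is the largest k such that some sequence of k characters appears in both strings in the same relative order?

9

Taking Z [4,2], Z [5,3], U [6,4], Z [7,8], Z [8,9], Z [9,11], U [10,14], Y [11,15], Z [13,17] gives a common subsequence of length 9. The LCS DP gives dp[14][17] = 9, so this is optimal.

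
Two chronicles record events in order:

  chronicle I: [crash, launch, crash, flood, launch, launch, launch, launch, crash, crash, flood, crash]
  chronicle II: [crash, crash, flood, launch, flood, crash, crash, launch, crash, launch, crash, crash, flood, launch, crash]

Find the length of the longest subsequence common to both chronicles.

Taking crash (chronicle I #1, chronicle II #1) → crash (chronicle I #3, chronicle II #2) → flood (chronicle I #4, chronicle II #3) → launch (chronicle I #5, chronicle II #4) → launch (chronicle I #6, chronicle II #8) → launch (chronicle I #8, chronicle II #10) → crash (chronicle I #9, chronicle II #11) → crash (chronicle I #10, chronicle II #12) → flood (chronicle I #11, chronicle II #13) → crash (chronicle I #12, chronicle II #15) gives a common subsequence of length 10. dp[12][15] = 10 confirms this is the maximum.

10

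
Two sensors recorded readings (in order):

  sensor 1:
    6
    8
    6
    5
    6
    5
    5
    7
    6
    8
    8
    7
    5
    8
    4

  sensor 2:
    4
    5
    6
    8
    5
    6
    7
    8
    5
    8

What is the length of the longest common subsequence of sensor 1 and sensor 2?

Let dp[i][j] be the LCS length of the first i values of sensor 1 and the first j values of sensor 2. dp[i][j] = dp[i-1][j-1]+1 when the i-th and j-th values match, else max(dp[i-1][j], dp[i][j-1]).
    ·  4  5  6  8  5  6  7  8  5  8
 ·  0  0  0  0  0  0  0  0  0  0  0
 6  0  0  0  1  1  1  1  1  1  1  1
 8  0  0  0  1  2  2  2  2  2  2  2
 6  0  0  0  1  2  2  3  3  3  3  3
 5  0  0  1  1  2  3  3  3  3  4  4
 6  0  0  1  2  2  3  4  4  4  4  4
 5  0  0  1  2  2  3  4  4  4  5  5
 5  0  0  1  2  2  3  4  4  4  5  5
 7  0  0  1  2  2  3  4  5  5  5  5
 6  0  0  1  2  2  3  4  5  5  5  5
 8  0  0  1  2  3  3  4  5  6  6  6
 8  0  0  1  2  3  3  4  5  6  6  7
 7  0  0  1  2  3  3  4  5  6  6  7
 5  0  0  1  2  3  4  4  5  6  7  7
 8  0  0  1  2  3  4  4  5  6  7  8
 4  0  1  1  2  3  4  4  5  6  7  8
dp[15][10] = 8. One LCS (by backtracking along matches): 6, 8, 5, 6, 7, 8, 5, 8.

8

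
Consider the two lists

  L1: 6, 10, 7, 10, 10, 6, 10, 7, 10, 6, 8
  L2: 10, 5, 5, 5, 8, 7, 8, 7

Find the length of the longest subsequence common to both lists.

3

One common subsequence of length 3: 10 at L1[2]=L2[1] → 7 at L1[3]=L2[6] → 7 at L1[8]=L2[8]. dp[11][8] = 3 confirms this is the maximum.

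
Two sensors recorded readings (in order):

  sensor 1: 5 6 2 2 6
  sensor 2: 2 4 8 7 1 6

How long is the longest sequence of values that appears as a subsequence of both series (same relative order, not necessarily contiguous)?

Pick 2 [3,1], 6 [5,6]; all 2 values appear in both, in order. The LCS DP gives dp[5][6] = 2, so this is optimal.

2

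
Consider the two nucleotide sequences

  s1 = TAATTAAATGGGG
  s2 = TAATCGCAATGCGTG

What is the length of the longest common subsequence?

10

Pick T [1,1], A [2,2], A [3,3], T [4,4], A [7,8], A [8,9], T [9,10], G [10,11], G [11,13], G [13,15]; all 10 bases appear in both, in order. dp[13][15] = 10 confirms this is the maximum.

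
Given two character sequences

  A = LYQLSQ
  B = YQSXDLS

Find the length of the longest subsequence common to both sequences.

4

Pick Y at A[2]=B[1]; then Q at A[3]=B[2]; then L at A[4]=B[6]; then S at A[5]=B[7]; all 4 characters appear in both, in order. Since dp[6][7] = 4, nothing longer is possible.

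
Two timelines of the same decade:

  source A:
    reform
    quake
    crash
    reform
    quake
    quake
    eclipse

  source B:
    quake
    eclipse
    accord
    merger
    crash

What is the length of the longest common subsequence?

2

Taking quake at source A[2]=source B[1], crash at source A[3]=source B[5] gives a common subsequence of length 2. The LCS DP gives dp[7][5] = 2, so this is optimal.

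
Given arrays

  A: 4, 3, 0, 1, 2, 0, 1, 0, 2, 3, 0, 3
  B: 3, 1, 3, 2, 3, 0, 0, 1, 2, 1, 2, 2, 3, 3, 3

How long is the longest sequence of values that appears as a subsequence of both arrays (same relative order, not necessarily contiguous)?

Taking 3 (A #2, B #5), 0 (A #3, B #7), 1 (A #4, B #8), 2 (A #5, B #9), 1 (A #7, B #10), 2 (A #9, B #12), 3 (A #10, B #14), 3 (A #12, B #15) gives a common subsequence of length 8, and the DP table's final entry dp[12][15] is also 8, so no common subsequence is longer.

8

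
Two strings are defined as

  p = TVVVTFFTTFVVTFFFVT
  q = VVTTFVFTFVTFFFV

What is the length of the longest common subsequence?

Pick V at p[2]=q[1]; then V at p[3]=q[2]; then T at p[5]=q[4]; then F at p[6]=q[5]; then F at p[7]=q[7]; then T at p[9]=q[8]; then F at p[10]=q[9]; then V at p[12]=q[10]; then T at p[13]=q[11]; then F at p[14]=q[12]; then F at p[15]=q[13]; then F at p[16]=q[14]; then V at p[17]=q[15]; all 13 characters appear in both, in order. dp[18][15] = 13 confirms this is the maximum.

13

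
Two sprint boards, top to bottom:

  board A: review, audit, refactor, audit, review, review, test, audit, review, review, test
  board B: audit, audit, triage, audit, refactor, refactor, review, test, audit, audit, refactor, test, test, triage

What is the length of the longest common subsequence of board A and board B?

6

One common subsequence of length 6: audit at board A[2]=board B[4], refactor at board A[3]=board B[6], review at board A[6]=board B[7], test at board A[7]=board B[8], audit at board A[8]=board B[10], test at board A[11]=board B[13]. dp[11][14] = 6 confirms this is the maximum.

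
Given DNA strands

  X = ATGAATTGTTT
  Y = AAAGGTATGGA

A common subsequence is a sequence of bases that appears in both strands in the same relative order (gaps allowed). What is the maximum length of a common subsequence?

Pick A (X #1, Y #1); then A (X #4, Y #2); then A (X #5, Y #3); then T (X #6, Y #6); then T (X #7, Y #8); then G (X #8, Y #10); all 6 bases appear in both, in order. dp[11][11] = 6 confirms this is the maximum.

6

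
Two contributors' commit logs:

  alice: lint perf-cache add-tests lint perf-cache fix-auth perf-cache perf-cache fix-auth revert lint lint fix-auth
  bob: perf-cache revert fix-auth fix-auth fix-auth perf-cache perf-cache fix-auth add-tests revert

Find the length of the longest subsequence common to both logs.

Match perf-cache (alice #2, bob #1); then fix-auth (alice #6, bob #5); then perf-cache (alice #7, bob #6); then perf-cache (alice #8, bob #7); then fix-auth (alice #9, bob #8); then revert (alice #10, bob #10) — 6 commits in the same relative order in both. Since dp[13][10] = 6, nothing longer is possible.

6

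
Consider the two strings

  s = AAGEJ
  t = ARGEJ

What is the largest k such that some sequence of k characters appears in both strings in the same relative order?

Taking A [1,1] → G [3,3] → E [4,4] → J [5,5] gives a common subsequence of length 4. Since dp[5][5] = 4, nothing longer is possible.

4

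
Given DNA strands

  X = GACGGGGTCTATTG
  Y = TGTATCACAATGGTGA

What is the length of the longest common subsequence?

8

Taking G [1,2]; then A [2,4]; then C [3,6]; then C [9,8]; then A [11,10]; then T [12,11]; then T [13,14]; then G [14,15] gives a common subsequence of length 8. Since dp[14][16] = 8, nothing longer is possible.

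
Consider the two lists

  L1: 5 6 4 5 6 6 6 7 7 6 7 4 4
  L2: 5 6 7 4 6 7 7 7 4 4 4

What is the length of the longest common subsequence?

Match 5 (L1 #1, L2 #1), then 6 (L1 #2, L2 #2), then 4 (L1 #3, L2 #4), then 6 (L1 #7, L2 #5), then 7 (L1 #8, L2 #6), then 7 (L1 #9, L2 #7), then 7 (L1 #11, L2 #8), then 4 (L1 #12, L2 #10), then 4 (L1 #13, L2 #11) — 9 values in the same relative order in both, and the DP table's final entry dp[13][11] is also 9, so no common subsequence is longer.

9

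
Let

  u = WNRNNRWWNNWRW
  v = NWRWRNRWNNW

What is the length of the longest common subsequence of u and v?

8

Pick W at u[1]=v[4] → R at u[3]=v[5] → N at u[5]=v[6] → R at u[6]=v[7] → W at u[8]=v[8] → N at u[9]=v[9] → N at u[10]=v[10] → W at u[13]=v[11]; all 8 characters appear in both, in order. Since dp[13][11] = 8, nothing longer is possible.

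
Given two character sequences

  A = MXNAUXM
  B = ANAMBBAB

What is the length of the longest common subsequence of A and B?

3

Taking N [3,2]; then A [4,3]; then M [7,4] gives a common subsequence of length 3. Since dp[7][8] = 3, nothing longer is possible.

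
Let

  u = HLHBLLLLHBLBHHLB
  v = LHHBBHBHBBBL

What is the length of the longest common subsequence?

Match L (u #2, v #1); then H (u #3, v #2); then H (u #9, v #3); then B (u #10, v #4); then B (u #12, v #5); then H (u #13, v #6); then H (u #14, v #8); then L (u #15, v #12) — 8 characters in the same relative order in both. Since dp[16][12] = 8, nothing longer is possible.

8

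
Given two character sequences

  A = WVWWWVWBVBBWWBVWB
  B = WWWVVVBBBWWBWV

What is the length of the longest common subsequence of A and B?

11

Pick W [1,1], W [3,2], W [4,3], V [6,6], B [8,7], B [10,8], B [11,9], W [12,10], W [13,11], B [14,12], V [15,14]; all 11 characters appear in both, in order. dp[17][14] = 11 confirms this is the maximum.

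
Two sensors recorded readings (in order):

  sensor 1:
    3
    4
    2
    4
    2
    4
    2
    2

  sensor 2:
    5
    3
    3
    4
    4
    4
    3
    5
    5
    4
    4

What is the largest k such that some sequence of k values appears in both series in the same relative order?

Pick 3 at sensor 1[1]=sensor 2[3], 4 at sensor 1[2]=sensor 2[6], 4 at sensor 1[4]=sensor 2[10], 4 at sensor 1[6]=sensor 2[11]; all 4 values appear in both, in order. Since dp[8][11] = 4, nothing longer is possible.

4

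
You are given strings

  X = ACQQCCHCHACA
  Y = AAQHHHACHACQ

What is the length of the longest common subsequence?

7

Match A at X[1]=Y[2]; then Q at X[3]=Y[3]; then H at X[7]=Y[6]; then C at X[8]=Y[8]; then H at X[9]=Y[9]; then A at X[10]=Y[10]; then C at X[11]=Y[11] — 7 characters in the same relative order in both, and the DP table's final entry dp[12][12] is also 7, so no common subsequence is longer.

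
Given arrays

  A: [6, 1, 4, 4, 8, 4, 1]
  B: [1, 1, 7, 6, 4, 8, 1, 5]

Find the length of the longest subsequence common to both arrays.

Pick 6 at A[1]=B[4], then 4 at A[4]=B[5], then 8 at A[5]=B[6], then 1 at A[7]=B[7]; all 4 values appear in both, in order. The LCS DP gives dp[7][8] = 4, so this is optimal.

4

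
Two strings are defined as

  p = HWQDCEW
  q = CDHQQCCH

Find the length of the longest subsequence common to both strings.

3

Let dp[i][j] be the LCS length of the first i characters of p and the first j characters of q. dp[i][j] = dp[i-1][j-1]+1 when the i-th and j-th characters match, else max(dp[i-1][j], dp[i][j-1]).
    ·  C  D  H  Q  Q  C  C  H
 ·  0  0  0  0  0  0  0  0  0
 H  0  0  0  1  1  1  1  1  1
 W  0  0  0  1  1  1  1  1  1
 Q  0  0  0  1  2  2  2  2  2
 D  0  0  1  1  2  2  2  2  2
 C  0  1  1  1  2  2  3  3  3
 E  0  1  1  1  2  2  3  3  3
 W  0  1  1  1  2  2  3  3  3
dp[7][8] = 3. One LCS (by backtracking along matches): HQC.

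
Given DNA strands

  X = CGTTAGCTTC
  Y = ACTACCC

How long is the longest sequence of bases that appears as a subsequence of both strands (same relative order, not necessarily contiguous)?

Let dp[i][j] be the LCS length of the first i bases of X and the first j bases of Y. dp[i][j] = dp[i-1][j-1]+1 when the i-th and j-th bases match, else max(dp[i-1][j], dp[i][j-1]).
    ·  A  C  T  A  C  C  C
 ·  0  0  0  0  0  0  0  0
 C  0  0  1  1  1  1  1  1
 G  0  0  1  1  1  1  1  1
 T  0  0  1  2  2  2  2  2
 T  0  0  1  2  2  2  2  2
 A  0  1  1  2  3  3  3  3
 G  0  1  1  2  3  3  3  3
 C  0  1  2  2  3  4  4  4
 T  0  1  2  3  3  4  4  4
 T  0  1  2  3  3  4  4  4
 C  0  1  2  3  3  4  5  5
dp[10][7] = 5. One LCS (by backtracking along matches): CTACC.

5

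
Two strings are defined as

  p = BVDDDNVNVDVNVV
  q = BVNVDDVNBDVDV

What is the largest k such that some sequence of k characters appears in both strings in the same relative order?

Match B [1,1], V [2,4], D [4,5], D [5,6], V [7,7], N [8,8], V [9,11], D [10,12], V [14,13] — 9 characters in the same relative order in both. The LCS DP gives dp[14][13] = 9, so this is optimal.

9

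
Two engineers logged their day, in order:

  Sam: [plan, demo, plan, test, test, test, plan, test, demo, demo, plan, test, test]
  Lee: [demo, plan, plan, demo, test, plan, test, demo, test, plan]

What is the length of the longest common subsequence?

7

Taking plan [1,3], then demo [2,4], then test [6,5], then plan [7,6], then test [8,7], then demo [9,8], then plan [11,10] gives a common subsequence of length 7. dp[13][10] = 7 confirms this is the maximum.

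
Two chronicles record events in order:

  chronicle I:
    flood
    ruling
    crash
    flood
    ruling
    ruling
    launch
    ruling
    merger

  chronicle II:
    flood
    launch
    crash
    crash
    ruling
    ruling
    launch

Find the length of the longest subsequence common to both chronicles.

Pick flood at chronicle I[1]=chronicle II[1] → crash at chronicle I[3]=chronicle II[4] → ruling at chronicle I[5]=chronicle II[5] → ruling at chronicle I[6]=chronicle II[6] → launch at chronicle I[7]=chronicle II[7]; all 5 events appear in both, in order. The LCS DP gives dp[9][7] = 5, so this is optimal.

5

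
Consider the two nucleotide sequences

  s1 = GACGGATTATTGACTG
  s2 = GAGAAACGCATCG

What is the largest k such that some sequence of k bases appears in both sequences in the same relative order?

9

Taking G (s1 #1, s2 #1), A (s1 #2, s2 #2), G (s1 #4, s2 #3), A (s1 #6, s2 #5), A (s1 #9, s2 #6), G (s1 #12, s2 #8), A (s1 #13, s2 #10), C (s1 #14, s2 #12), G (s1 #16, s2 #13) gives a common subsequence of length 9. Since dp[16][13] = 9, nothing longer is possible.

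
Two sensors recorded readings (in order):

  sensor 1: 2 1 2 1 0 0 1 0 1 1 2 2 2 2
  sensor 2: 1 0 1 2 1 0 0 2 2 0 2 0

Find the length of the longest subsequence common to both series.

8

Pick 1 [2,3], then 2 [3,4], then 1 [4,5], then 0 [6,6], then 0 [8,7], then 2 [11,8], then 2 [12,9], then 2 [13,11]; all 8 values appear in both, in order, and the DP table's final entry dp[14][12] is also 8, so no common subsequence is longer.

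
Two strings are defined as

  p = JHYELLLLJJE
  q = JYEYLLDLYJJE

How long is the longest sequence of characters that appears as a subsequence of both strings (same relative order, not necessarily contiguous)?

Let dp[i][j] be the LCS length of the first i characters of p and the first j characters of q. dp[i][j] = dp[i-1][j-1]+1 when the i-th and j-th characters match, else max(dp[i-1][j], dp[i][j-1]).
    ·  J  Y  E  Y  L  L  D  L  Y  J  J  E
 ·  0  0  0  0  0  0  0  0  0  0  0  0  0
 J  0  1  1  1  1  1  1  1  1  1  1  1  1
 H  0  1  1  1  1  1  1  1  1  1  1  1  1
 Y  0  1  2  2  2  2  2  2  2  2  2  2  2
 E  0  1  2  3  3  3  3  3  3  3  3  3  3
 L  0  1  2  3  3  4  4  4  4  4  4  4  4
 L  0  1  2  3  3  4  5  5  5  5  5  5  5
 L  0  1  2  3  3  4  5  5  6  6  6  6  6
 L  0  1  2  3  3  4  5  5  6  6  6  6  6
 J  0  1  2  3  3  4  5  5  6  6  7  7  7
 J  0  1  2  3  3  4  5  5  6  6  7  8  8
 E  0  1  2  3  3  4  5  5  6  6  7  8  9
dp[11][12] = 9. One LCS (by backtracking along matches): JYELLLJJE.

9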